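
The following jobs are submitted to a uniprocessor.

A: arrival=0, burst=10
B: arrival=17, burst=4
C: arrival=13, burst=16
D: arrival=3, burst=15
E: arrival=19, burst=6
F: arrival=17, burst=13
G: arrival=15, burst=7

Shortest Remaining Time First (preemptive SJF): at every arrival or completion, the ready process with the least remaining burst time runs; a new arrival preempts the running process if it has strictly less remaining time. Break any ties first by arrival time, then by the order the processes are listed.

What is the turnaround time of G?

11

Schedule: | A 0-10 | D 10-15 | G 15-17 | B 17-21 | G 21-26 | E 26-32 | D 32-42 | F 42-55 | C 55-71 |
Completion: A=10  B=21  C=71  D=42  E=32  F=55  G=26
Turnaround (C−A): A=10  B=4  C=58  D=39  E=13  F=38  G=11
Turnaround(G) = completion − arrival = 26 − 15 = 11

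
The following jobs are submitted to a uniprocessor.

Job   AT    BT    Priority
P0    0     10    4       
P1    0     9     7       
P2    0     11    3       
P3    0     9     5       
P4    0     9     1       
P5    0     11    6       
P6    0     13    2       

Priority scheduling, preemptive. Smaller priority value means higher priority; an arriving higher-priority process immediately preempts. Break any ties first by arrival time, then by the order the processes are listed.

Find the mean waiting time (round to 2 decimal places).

31.71

Timeline: | P4 0-9 | P6 9-22 | P2 22-33 | P0 33-43 | P3 43-52 | P5 52-63 | P1 63-72 |
Completion: P0=43  P1=72  P2=33  P3=52  P4=9  P5=63  P6=22
Waiting times: P0=33, P1=63, P2=22, P3=43, P4=0, P5=52, P6=9
Average waiting = (33+63+22+43+0+52+9) / 7 = 222/7 = 31.71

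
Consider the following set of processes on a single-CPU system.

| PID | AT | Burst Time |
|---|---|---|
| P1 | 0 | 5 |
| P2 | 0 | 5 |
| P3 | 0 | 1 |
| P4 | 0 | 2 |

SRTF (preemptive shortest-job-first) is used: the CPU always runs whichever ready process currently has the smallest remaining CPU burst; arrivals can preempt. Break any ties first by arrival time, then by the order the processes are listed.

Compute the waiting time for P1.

3

Gantt: | P3 0-1 | P4 1-3 | P1 3-8 | P2 8-13 |
Completion: P1=8  P2=13  P3=1  P4=3
Turnaround (C−A): P1=8  P2=13  P3=1  P4=3
Waiting(P1) = turnaround − burst = 8 − 5 = 3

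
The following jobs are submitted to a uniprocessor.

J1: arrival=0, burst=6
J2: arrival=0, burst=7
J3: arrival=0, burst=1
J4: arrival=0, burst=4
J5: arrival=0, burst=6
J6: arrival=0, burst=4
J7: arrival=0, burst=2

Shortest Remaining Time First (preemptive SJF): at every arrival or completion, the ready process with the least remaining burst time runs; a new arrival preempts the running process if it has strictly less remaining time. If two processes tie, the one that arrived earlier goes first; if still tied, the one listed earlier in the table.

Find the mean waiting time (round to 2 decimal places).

8.86

Gantt: | J3 0-1 | J7 1-3 | J4 3-7 | J6 7-11 | J1 11-17 | J5 17-23 | J2 23-30 |
Completion: J1=17  J2=30  J3=1  J4=7  J5=23  J6=11  J7=3
Turnaround (C−A): J1=17  J2=30  J3=1  J4=7  J5=23  J6=11  J7=3
Waiting times: J1=11, J2=23, J3=0, J4=3, J5=17, J6=7, J7=1
Average waiting = (11+23+0+3+17+7+1) / 7 = 62/7 = 8.86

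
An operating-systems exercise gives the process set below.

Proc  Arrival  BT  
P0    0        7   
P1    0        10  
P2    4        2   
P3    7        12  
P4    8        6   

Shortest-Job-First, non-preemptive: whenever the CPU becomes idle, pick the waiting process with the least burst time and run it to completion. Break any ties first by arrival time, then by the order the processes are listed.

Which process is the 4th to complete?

Schedule: | P0 0-7 | P2 7-9 | P4 9-15 | P1 15-25 | P3 25-37 |
Completion: P0=7  P1=25  P2=9  P3=37  P4=15
Turnaround (C−A): P0=7  P1=25  P2=5  P3=30  P4=7
Finish order: P0 → P2 → P4 → P1 → P3

P1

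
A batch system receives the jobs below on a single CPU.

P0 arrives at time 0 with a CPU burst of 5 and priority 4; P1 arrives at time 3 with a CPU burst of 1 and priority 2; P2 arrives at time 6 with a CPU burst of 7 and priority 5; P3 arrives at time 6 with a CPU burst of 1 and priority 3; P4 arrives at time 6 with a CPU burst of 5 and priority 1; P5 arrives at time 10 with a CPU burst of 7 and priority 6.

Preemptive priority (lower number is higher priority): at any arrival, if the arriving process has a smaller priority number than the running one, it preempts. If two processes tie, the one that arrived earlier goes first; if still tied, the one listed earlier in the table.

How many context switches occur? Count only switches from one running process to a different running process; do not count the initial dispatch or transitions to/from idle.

6

Schedule: | P0 0-3 | P1 3-4 | P0 4-6 | P4 6-11 | P3 11-12 | P2 12-19 | P5 19-26 |
Completion: P0=6  P1=4  P2=19  P3=12  P4=11  P5=26
Turnaround (C−A): P0=6  P1=1  P2=13  P3=6  P4=5  P5=16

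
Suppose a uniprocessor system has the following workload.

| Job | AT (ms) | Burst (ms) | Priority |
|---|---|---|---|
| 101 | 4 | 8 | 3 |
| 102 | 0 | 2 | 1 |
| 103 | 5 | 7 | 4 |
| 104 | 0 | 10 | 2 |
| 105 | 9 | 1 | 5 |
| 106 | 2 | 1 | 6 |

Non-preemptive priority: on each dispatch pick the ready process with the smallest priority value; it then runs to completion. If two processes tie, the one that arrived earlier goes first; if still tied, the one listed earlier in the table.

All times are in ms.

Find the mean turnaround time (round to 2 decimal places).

Timeline: | 102 0-2 | 104 2-12 | 101 12-20 | 103 20-27 | 105 27-28 | 106 28-29 |
Completion: 101=20  102=2  103=27  104=12  105=28  106=29
Turnaround (C−A): 101=16  102=2  103=22  104=12  105=19  106=27
Turnaround times: 101=16, 102=2, 103=22, 104=12, 105=19, 106=27
Average turnaround = (16+2+22+12+19+27) / 6 = 98/6 = 16.33

16.33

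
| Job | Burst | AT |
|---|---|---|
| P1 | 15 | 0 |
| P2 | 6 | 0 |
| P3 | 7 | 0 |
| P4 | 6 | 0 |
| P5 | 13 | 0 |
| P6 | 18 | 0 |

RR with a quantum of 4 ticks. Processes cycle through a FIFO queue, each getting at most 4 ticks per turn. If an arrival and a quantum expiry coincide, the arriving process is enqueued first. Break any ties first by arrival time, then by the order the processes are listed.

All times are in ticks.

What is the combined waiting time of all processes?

215

Schedule: | P1 0-4 | P2 4-8 | P3 8-12 | P4 12-16 | P5 16-20 | P6 20-24 | P1 24-28 | P2 28-30 | P3 30-33 | P4 33-35 | P5 35-39 | P6 39-43 | P1 43-47 | P5 47-51 | P6 51-55 | P1 55-58 | P5 58-59 | P6 59-65 |
Completion: P1=58  P2=30  P3=33  P4=35  P5=59  P6=65
Waiting = turnaround − burst: P1=43, P2=24, P3=26, P4=29, P5=46, P6=47
Total waiting = 43 + 24 + 26 + 29 + 46 + 47 = 215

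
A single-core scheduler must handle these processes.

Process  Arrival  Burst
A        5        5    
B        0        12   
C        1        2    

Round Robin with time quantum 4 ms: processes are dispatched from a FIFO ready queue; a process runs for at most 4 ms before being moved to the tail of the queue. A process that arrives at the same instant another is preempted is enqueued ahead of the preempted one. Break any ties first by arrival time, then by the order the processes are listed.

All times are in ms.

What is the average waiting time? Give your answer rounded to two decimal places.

6.00

Timeline: | B 0-4 | C 4-6 | B 6-10 | A 10-14 | B 14-18 | A 18-19 |
Completion: A=19  B=18  C=6
Turnaround (C−A): A=14  B=18  C=5
Waiting times: A=9, B=6, C=3
Average waiting = (9+6+3) / 3 = 18/3 = 6.00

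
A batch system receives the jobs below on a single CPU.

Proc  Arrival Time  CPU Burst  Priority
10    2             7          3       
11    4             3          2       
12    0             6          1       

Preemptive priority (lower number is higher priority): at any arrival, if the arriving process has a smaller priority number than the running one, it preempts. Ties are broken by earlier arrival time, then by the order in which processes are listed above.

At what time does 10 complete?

Timeline: | 12 0-6 | 11 6-9 | 10 9-16 |
Completion: 10=16  11=9  12=6
Turnaround (C−A): 10=14  11=5  12=6

16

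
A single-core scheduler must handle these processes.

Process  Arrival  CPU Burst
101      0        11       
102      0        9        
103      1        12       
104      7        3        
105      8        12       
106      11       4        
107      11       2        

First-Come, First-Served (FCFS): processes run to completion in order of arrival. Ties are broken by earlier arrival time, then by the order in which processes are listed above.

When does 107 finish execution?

53

Schedule: | 101 0-11 | 102 11-20 | 103 20-32 | 104 32-35 | 105 35-47 | 106 47-51 | 107 51-53 |
Completion: 101=11  102=20  103=32  104=35  105=47  106=51  107=53
Turnaround (C−A): 101=11  102=20  103=31  104=28  105=39  106=40  107=42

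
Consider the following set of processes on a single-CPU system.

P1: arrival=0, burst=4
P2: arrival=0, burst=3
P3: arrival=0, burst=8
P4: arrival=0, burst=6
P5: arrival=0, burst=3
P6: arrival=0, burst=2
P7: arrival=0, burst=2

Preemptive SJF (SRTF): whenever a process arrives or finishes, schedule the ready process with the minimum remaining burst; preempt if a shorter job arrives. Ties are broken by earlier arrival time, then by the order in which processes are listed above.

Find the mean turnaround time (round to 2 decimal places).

12.14

Gantt: | P6 0-2 | P7 2-4 | P2 4-7 | P5 7-10 | P1 10-14 | P4 14-20 | P3 20-28 |
Completion: P1=14  P2=7  P3=28  P4=20  P5=10  P6=2  P7=4
Turnaround times: P1=14, P2=7, P3=28, P4=20, P5=10, P6=2, P7=4
Average turnaround = (14+7+28+20+10+2+4) / 7 = 85/7 = 12.14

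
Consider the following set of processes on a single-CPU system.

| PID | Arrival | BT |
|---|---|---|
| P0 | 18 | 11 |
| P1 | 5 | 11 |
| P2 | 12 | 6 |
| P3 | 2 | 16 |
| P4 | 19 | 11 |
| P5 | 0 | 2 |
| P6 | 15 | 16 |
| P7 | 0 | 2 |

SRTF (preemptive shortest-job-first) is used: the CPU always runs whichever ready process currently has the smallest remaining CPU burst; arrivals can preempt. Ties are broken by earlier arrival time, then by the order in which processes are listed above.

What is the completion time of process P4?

Gantt: | P5 0-2 | P7 2-4 | P3 4-5 | P1 5-16 | P2 16-22 | P0 22-33 | P4 33-44 | P3 44-59 | P6 59-75 |
Completion: P0=33  P1=16  P2=22  P3=59  P4=44  P5=2  P6=75  P7=4
Turnaround (C−A): P0=15  P1=11  P2=10  P3=57  P4=25  P5=2  P6=60  P7=4

44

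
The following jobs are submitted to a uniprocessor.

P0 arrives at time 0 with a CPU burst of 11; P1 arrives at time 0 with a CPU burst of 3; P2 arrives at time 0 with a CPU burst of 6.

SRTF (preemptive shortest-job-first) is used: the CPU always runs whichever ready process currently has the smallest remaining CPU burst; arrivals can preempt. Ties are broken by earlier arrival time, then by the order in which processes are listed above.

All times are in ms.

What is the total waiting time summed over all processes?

Gantt: | P1 0-3 | P2 3-9 | P0 9-20 |
Completion: P0=20  P1=3  P2=9
Turnaround (C−A): P0=20  P1=3  P2=9
Waiting = turnaround − burst: P0=9, P1=0, P2=3
Total waiting = 9 + 0 + 3 = 12

12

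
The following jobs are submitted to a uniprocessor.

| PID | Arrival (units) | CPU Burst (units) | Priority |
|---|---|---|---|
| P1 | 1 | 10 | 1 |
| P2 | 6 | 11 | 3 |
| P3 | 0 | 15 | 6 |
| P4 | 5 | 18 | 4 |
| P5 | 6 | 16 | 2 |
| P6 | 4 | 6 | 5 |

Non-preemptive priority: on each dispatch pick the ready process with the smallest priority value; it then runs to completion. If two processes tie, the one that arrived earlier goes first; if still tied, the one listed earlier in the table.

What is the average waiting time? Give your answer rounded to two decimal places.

30.17

Timeline: | P3 0-15 | P1 15-25 | P5 25-41 | P2 41-52 | P4 52-70 | P6 70-76 |
Completion: P1=25  P2=52  P3=15  P4=70  P5=41  P6=76
Turnaround (C−A): P1=24  P2=46  P3=15  P4=65  P5=35  P6=72
Waiting times: P1=14, P2=35, P3=0, P4=47, P5=19, P6=66
Average waiting = (14+35+0+47+19+66) / 6 = 181/6 = 30.17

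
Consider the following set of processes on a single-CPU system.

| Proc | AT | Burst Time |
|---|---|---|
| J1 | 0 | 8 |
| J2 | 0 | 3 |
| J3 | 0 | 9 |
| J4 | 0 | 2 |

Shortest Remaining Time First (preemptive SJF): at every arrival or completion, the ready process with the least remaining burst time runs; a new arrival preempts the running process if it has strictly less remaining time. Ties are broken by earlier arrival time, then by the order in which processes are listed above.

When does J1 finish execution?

Timeline: | J4 0-2 | J2 2-5 | J1 5-13 | J3 13-22 |
Completion: J1=13  J2=5  J3=22  J4=2
Turnaround (C−A): J1=13  J2=5  J3=22  J4=2

13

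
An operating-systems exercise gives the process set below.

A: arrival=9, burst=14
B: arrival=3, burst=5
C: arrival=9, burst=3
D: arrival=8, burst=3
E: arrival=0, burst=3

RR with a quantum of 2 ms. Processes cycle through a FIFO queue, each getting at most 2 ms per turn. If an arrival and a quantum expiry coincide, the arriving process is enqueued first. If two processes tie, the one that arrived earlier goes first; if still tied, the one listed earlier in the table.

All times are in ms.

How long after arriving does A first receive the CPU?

Gantt: | E 0-3 | B 3-8 | D 8-10 | A 10-12 | C 12-14 | D 14-15 | A 15-17 | C 17-18 | A 18-28 |
Completion: A=28  B=8  C=18  D=15  E=3
Turnaround (C−A): A=19  B=5  C=9  D=7  E=3
Response(A) = first start − arrival = 10 − 9 = 1

1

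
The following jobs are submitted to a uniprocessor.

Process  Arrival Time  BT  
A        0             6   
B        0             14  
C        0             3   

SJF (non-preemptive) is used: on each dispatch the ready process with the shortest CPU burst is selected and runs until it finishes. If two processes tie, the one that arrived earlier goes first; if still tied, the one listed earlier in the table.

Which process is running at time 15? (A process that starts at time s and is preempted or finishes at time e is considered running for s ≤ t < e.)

Schedule: | C 0-3 | A 3-9 | B 9-23 |
Completion: A=9  B=23  C=3

B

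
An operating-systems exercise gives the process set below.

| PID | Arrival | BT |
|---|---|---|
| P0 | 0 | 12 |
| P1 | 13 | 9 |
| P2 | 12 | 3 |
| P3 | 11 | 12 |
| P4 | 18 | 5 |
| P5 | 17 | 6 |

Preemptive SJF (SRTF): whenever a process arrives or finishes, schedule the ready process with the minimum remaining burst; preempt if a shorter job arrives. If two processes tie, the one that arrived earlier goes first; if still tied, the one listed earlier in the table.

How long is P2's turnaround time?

3

Schedule: | P0 0-12 | P2 12-15 | P1 15-17 | P5 17-23 | P4 23-28 | P1 28-35 | P3 35-47 |
Completion: P0=12  P1=35  P2=15  P3=47  P4=28  P5=23
Turnaround(P2) = completion − arrival = 15 − 12 = 3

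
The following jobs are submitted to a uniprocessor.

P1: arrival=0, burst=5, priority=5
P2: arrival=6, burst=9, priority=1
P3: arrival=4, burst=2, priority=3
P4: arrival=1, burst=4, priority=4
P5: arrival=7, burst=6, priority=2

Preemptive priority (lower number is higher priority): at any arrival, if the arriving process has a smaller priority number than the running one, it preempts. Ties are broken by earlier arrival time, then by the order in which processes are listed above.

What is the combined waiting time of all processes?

Schedule: | P1 0-1 | P4 1-4 | P3 4-6 | P2 6-15 | P5 15-21 | P4 21-22 | P1 22-26 |
Completion: P1=26  P2=15  P3=6  P4=22  P5=21
Turnaround (C−A): P1=26  P2=9  P3=2  P4=21  P5=14
Waiting = turnaround − burst: P1=21, P2=0, P3=0, P4=17, P5=8
Total waiting = 21 + 0 + 0 + 17 + 8 = 46

46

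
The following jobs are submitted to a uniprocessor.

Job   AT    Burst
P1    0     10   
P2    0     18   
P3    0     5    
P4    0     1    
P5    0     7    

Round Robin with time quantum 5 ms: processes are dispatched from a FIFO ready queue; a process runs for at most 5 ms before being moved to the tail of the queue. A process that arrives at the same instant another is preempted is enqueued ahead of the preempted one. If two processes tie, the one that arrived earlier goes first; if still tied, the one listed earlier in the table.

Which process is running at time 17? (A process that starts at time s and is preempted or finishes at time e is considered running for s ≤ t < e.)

Timeline: | P1 0-5 | P2 5-10 | P3 10-15 | P4 15-16 | P5 16-21 | P1 21-26 | P2 26-31 | P5 31-33 | P2 33-41 |
Completion: P1=26  P2=41  P3=15  P4=16  P5=33
Turnaround (C−A): P1=26  P2=41  P3=15  P4=16  P5=33

P5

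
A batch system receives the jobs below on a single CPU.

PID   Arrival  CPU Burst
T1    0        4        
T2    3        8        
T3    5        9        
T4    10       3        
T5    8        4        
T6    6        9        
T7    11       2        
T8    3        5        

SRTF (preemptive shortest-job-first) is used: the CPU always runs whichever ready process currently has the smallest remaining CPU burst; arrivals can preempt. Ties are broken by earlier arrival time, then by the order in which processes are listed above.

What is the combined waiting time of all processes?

74

Timeline: | T1 0-4 | T8 4-9 | T5 9-13 | T7 13-15 | T4 15-18 | T2 18-26 | T3 26-35 | T6 35-44 |
Completion: T1=4  T2=26  T3=35  T4=18  T5=13  T6=44  T7=15  T8=9
Waiting = turnaround − burst: T1=0, T2=15, T3=21, T4=5, T5=1, T6=29, T7=2, T8=1
Total waiting = 0 + 15 + 21 + 5 + 1 + 29 + 2 + 1 = 74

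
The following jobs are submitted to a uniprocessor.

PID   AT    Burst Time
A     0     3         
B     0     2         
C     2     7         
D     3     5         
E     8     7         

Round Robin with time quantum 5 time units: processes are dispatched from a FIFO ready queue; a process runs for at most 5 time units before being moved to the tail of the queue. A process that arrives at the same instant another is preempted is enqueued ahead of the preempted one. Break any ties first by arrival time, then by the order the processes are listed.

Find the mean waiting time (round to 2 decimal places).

Timeline: | A 0-3 | B 3-5 | C 5-10 | D 10-15 | E 15-20 | C 20-22 | E 22-24 |
Completion: A=3  B=5  C=22  D=15  E=24
Waiting times: A=0, B=3, C=13, D=7, E=9
Average waiting = (0+3+13+7+9) / 5 = 32/5 = 6.40

6.40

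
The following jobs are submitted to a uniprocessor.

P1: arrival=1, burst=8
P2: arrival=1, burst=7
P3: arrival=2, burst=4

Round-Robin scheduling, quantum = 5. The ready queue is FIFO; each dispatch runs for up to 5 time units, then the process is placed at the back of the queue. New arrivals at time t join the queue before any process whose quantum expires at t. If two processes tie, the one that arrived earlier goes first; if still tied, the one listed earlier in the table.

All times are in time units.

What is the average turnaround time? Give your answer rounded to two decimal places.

Gantt: | idle 0-1 | P1 1-6 | P2 6-11 | P3 11-15 | P1 15-18 | P2 18-20 |
Completion: P1=18  P2=20  P3=15
Turnaround times: P1=17, P2=19, P3=13
Average turnaround = (17+19+13) / 3 = 49/3 = 16.33

16.33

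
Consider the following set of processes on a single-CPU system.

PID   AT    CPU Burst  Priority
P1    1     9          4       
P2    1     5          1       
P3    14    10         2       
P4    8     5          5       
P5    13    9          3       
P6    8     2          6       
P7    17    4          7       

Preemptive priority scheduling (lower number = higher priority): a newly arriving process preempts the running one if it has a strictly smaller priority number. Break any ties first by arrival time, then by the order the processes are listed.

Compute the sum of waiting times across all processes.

Schedule: | idle 0-1 | P2 1-6 | P1 6-13 | P5 13-14 | P3 14-24 | P5 24-32 | P1 32-34 | P4 34-39 | P6 39-41 | P7 41-45 |
Completion: P1=34  P2=6  P3=24  P4=39  P5=32  P6=41  P7=45
Waiting = turnaround − burst: P1=24, P2=0, P3=0, P4=26, P5=10, P6=31, P7=24
Total waiting = 24 + 0 + 0 + 26 + 10 + 31 + 24 = 115

115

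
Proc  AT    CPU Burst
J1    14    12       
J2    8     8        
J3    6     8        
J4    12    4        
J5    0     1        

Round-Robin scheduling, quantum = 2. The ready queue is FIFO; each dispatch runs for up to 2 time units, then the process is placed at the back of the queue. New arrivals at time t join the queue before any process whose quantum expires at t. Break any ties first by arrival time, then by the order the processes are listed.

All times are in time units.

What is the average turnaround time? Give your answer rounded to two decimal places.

Timeline: | J5 0-1 | idle 1-6 | J3 6-8 | J2 8-10 | J3 10-12 | J2 12-14 | J4 14-16 | J3 16-18 | J1 18-20 | J2 20-22 | J4 22-24 | J3 24-26 | J1 26-28 | J2 28-30 | J1 30-38 |
Completion: J1=38  J2=30  J3=26  J4=24  J5=1
Turnaround times: J1=24, J2=22, J3=20, J4=12, J5=1
Average turnaround = (24+22+20+12+1) / 5 = 79/5 = 15.80

15.80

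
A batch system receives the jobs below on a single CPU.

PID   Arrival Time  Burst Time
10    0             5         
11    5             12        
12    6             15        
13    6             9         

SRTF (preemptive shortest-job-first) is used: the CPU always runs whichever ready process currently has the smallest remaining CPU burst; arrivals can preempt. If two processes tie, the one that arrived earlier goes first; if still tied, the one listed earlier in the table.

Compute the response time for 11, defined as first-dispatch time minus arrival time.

0

Schedule: | 10 0-5 | 11 5-6 | 13 6-15 | 11 15-26 | 12 26-41 |
Completion: 10=5  11=26  12=41  13=15
Response(11) = first start − arrival = 5 − 5 = 0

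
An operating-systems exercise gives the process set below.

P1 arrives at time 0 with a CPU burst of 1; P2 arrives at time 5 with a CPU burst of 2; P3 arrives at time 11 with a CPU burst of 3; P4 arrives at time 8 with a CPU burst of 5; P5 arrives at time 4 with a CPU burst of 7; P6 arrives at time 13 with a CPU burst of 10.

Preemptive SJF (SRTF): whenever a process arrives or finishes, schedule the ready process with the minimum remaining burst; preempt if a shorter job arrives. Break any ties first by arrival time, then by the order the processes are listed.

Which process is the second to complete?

P2

Gantt: | P1 0-1 | idle 1-4 | P5 4-5 | P2 5-7 | P5 7-13 | P3 13-16 | P4 16-21 | P6 21-31 |
Completion: P1=1  P2=7  P3=16  P4=21  P5=13  P6=31
Turnaround (C−A): P1=1  P2=2  P3=5  P4=13  P5=9  P6=18
Finish order: P1 → P2 → P5 → P3 → P4 → P6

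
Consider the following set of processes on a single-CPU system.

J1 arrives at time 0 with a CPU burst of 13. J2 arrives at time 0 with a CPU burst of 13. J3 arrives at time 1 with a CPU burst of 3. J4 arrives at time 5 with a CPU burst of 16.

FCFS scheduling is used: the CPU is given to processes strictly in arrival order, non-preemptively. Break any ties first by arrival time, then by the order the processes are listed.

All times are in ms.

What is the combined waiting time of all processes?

62

Timeline: | J1 0-13 | J2 13-26 | J3 26-29 | J4 29-45 |
Completion: J1=13  J2=26  J3=29  J4=45
Turnaround (C−A): J1=13  J2=26  J3=28  J4=40
Waiting = turnaround − burst: J1=0, J2=13, J3=25, J4=24
Total waiting = 0 + 13 + 25 + 24 = 62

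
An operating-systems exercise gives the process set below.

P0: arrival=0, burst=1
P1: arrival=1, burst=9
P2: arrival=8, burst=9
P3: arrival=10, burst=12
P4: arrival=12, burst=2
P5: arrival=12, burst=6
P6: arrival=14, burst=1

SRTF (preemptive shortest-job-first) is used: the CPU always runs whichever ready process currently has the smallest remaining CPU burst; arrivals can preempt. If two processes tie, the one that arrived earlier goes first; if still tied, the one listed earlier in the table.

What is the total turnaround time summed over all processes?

72

Gantt: | P0 0-1 | P1 1-10 | P2 10-12 | P4 12-14 | P6 14-15 | P5 15-21 | P2 21-28 | P3 28-40 |
Completion: P0=1  P1=10  P2=28  P3=40  P4=14  P5=21  P6=15
Turnaround = completion − arrival: P0=1, P1=9, P2=20, P3=30, P4=2, P5=9, P6=1
Total turnaround = 1 + 9 + 20 + 30 + 2 + 9 + 1 = 72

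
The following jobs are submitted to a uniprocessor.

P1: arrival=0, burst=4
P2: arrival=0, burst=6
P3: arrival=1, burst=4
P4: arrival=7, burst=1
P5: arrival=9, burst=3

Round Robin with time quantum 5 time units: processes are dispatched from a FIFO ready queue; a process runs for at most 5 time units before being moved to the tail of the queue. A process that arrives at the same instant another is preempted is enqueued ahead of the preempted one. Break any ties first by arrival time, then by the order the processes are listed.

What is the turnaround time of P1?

4

Gantt: | P1 0-4 | P2 4-9 | P3 9-13 | P4 13-14 | P5 14-17 | P2 17-18 |
Completion: P1=4  P2=18  P3=13  P4=14  P5=17
Turnaround(P1) = completion − arrival = 4 − 0 = 4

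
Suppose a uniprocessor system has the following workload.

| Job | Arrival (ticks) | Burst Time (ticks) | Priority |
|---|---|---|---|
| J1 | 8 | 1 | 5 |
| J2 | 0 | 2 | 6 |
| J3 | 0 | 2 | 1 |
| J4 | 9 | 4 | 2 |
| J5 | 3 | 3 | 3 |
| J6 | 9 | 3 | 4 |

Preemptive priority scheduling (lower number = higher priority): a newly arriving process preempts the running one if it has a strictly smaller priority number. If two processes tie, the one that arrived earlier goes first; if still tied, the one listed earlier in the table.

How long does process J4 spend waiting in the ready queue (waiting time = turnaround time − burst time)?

0

Timeline: | J3 0-2 | J2 2-3 | J5 3-6 | J2 6-7 | idle 7-8 | J1 8-9 | J4 9-13 | J6 13-16 |
Completion: J1=9  J2=7  J3=2  J4=13  J5=6  J6=16
Turnaround (C−A): J1=1  J2=7  J3=2  J4=4  J5=3  J6=7
Waiting(J4) = turnaround − burst = 4 − 4 = 0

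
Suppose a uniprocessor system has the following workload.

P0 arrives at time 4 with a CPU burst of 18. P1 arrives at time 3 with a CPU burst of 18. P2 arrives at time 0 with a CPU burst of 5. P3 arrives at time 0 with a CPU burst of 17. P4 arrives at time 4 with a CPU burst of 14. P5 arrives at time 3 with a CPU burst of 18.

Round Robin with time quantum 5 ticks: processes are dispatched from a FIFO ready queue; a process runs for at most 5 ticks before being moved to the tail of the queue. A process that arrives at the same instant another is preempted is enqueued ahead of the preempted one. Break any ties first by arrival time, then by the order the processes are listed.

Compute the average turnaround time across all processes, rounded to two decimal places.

Gantt: | P2 0-5 | P3 5-10 | P1 10-15 | P5 15-20 | P0 20-25 | P4 25-30 | P3 30-35 | P1 35-40 | P5 40-45 | P0 45-50 | P4 50-55 | P3 55-60 | P1 60-65 | P5 65-70 | P0 70-75 | P4 75-79 | P3 79-81 | P1 81-84 | P5 84-87 | P0 87-90 |
Completion: P0=90  P1=84  P2=5  P3=81  P4=79  P5=87
Turnaround times: P0=86, P1=81, P2=5, P3=81, P4=75, P5=84
Average turnaround = (86+81+5+81+75+84) / 6 = 412/6 = 68.67

68.67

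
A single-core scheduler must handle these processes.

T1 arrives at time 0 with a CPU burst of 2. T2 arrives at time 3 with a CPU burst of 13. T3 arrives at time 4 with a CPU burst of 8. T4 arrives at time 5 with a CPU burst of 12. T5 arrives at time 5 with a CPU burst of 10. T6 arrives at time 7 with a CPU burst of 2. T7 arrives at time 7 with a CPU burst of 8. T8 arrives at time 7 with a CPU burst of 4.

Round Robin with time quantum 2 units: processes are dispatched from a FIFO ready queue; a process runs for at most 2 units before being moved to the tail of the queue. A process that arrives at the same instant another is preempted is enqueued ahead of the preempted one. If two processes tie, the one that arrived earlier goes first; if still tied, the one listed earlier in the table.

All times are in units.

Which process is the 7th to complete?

T4

Gantt: | T1 0-2 | idle 2-3 | T2 3-5 | T3 5-7 | T4 7-9 | T5 9-11 | T2 11-13 | T6 13-15 | T7 15-17 | T8 17-19 | T3 19-21 | T4 21-23 | T5 23-25 | T2 25-27 | T7 27-29 | T8 29-31 | T3 31-33 | T4 33-35 | T5 35-37 | T2 37-39 | T7 39-41 | T3 41-43 | T4 43-45 | T5 45-47 | T2 47-49 | T7 49-51 | T4 51-53 | T5 53-55 | T2 55-57 | T4 57-59 | T2 59-60 |
Completion: T1=2  T2=60  T3=43  T4=59  T5=55  T6=15  T7=51  T8=31
Finish order: T1 → T6 → T8 → T3 → T7 → T5 → T4 → T2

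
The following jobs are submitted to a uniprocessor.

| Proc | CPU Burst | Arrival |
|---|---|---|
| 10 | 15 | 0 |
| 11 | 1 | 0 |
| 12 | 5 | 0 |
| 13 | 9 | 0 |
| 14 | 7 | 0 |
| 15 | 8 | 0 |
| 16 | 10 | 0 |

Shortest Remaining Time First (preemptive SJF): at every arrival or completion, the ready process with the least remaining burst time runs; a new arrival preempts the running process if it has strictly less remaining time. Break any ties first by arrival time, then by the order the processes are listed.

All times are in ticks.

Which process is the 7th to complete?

10

Timeline: | 11 0-1 | 12 1-6 | 14 6-13 | 15 13-21 | 13 21-30 | 16 30-40 | 10 40-55 |
Completion: 10=55  11=1  12=6  13=30  14=13  15=21  16=40
Turnaround (C−A): 10=55  11=1  12=6  13=30  14=13  15=21  16=40
Finish order: 11 → 12 → 14 → 15 → 13 → 16 → 10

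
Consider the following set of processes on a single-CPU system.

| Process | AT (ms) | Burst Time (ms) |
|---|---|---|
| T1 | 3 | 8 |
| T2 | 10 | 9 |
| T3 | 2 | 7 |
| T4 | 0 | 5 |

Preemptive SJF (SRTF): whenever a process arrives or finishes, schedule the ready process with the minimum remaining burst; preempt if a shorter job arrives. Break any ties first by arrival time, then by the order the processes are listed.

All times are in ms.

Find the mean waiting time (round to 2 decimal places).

5.50

Gantt: | T4 0-5 | T3 5-12 | T1 12-20 | T2 20-29 |
Completion: T1=20  T2=29  T3=12  T4=5
Turnaround (C−A): T1=17  T2=19  T3=10  T4=5
Waiting times: T1=9, T2=10, T3=3, T4=0
Average waiting = (9+10+3+0) / 4 = 22/4 = 5.50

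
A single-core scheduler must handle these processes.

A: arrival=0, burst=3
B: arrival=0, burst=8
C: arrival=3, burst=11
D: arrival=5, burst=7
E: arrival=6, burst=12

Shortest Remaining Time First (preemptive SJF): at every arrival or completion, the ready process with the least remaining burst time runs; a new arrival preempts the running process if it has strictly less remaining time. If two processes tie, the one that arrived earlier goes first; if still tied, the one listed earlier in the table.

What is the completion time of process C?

Timeline: | A 0-3 | B 3-11 | D 11-18 | C 18-29 | E 29-41 |
Completion: A=3  B=11  C=29  D=18  E=41
Turnaround (C−A): A=3  B=11  C=26  D=13  E=35

29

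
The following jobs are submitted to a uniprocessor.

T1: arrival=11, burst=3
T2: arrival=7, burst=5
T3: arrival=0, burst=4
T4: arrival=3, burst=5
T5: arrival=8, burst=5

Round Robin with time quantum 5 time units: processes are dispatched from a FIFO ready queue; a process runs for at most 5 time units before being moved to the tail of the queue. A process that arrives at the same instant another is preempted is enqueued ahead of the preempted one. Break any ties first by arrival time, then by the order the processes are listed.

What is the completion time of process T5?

Timeline: | T3 0-4 | T4 4-9 | T2 9-14 | T5 14-19 | T1 19-22 |
Completion: T1=22  T2=14  T3=4  T4=9  T5=19
Turnaround (C−A): T1=11  T2=7  T3=4  T4=6  T5=11

19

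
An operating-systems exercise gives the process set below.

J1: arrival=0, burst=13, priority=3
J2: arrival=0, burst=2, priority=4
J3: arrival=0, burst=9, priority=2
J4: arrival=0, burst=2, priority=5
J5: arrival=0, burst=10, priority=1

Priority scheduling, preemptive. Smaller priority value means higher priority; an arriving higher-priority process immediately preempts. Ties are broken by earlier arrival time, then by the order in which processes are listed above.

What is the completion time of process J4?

Gantt: | J5 0-10 | J3 10-19 | J1 19-32 | J2 32-34 | J4 34-36 |
Completion: J1=32  J2=34  J3=19  J4=36  J5=10
Turnaround (C−A): J1=32  J2=34  J3=19  J4=36  J5=10

36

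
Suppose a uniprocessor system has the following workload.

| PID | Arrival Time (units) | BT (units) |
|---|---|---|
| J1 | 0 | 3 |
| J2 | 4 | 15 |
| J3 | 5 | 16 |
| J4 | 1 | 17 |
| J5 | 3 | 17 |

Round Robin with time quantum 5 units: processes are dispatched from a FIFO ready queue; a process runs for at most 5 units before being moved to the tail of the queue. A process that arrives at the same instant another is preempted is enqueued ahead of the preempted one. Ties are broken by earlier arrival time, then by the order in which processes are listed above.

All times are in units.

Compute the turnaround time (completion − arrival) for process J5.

Timeline: | J1 0-3 | J4 3-8 | J5 8-13 | J2 13-18 | J3 18-23 | J4 23-28 | J5 28-33 | J2 33-38 | J3 38-43 | J4 43-48 | J5 48-53 | J2 53-58 | J3 58-63 | J4 63-65 | J5 65-67 | J3 67-68 |
Completion: J1=3  J2=58  J3=68  J4=65  J5=67
Turnaround (C−A): J1=3  J2=54  J3=63  J4=64  J5=64
Turnaround(J5) = completion − arrival = 67 − 3 = 64

64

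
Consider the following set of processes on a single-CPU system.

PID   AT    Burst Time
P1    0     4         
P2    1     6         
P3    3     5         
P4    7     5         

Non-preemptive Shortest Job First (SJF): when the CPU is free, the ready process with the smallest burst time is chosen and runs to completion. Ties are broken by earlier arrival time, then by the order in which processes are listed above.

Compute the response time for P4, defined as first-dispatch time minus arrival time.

Gantt: | P1 0-4 | P3 4-9 | P4 9-14 | P2 14-20 |
Completion: P1=4  P2=20  P3=9  P4=14
Turnaround (C−A): P1=4  P2=19  P3=6  P4=7
Response(P4) = first start − arrival = 9 − 7 = 2

2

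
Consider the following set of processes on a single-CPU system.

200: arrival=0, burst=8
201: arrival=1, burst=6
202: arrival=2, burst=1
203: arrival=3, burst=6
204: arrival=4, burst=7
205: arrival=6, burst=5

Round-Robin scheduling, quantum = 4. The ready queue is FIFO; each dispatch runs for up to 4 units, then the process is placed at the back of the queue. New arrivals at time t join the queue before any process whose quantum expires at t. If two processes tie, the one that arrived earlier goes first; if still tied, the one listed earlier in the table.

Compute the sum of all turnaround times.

135

Gantt: | 200 0-4 | 201 4-8 | 202 8-9 | 203 9-13 | 204 13-17 | 200 17-21 | 205 21-25 | 201 25-27 | 203 27-29 | 204 29-32 | 205 32-33 |
Completion: 200=21  201=27  202=9  203=29  204=32  205=33
Turnaround (C−A): 200=21  201=26  202=7  203=26  204=28  205=27
Turnaround = completion − arrival: 200=21, 201=26, 202=7, 203=26, 204=28, 205=27
Total turnaround = 21 + 26 + 7 + 26 + 28 + 27 = 135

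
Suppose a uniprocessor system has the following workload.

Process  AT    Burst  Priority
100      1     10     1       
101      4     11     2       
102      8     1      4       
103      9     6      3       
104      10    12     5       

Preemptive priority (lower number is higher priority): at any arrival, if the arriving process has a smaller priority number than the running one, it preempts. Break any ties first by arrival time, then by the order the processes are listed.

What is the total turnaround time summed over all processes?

Gantt: | idle 0-1 | 100 1-11 | 101 11-22 | 103 22-28 | 102 28-29 | 104 29-41 |
Completion: 100=11  101=22  102=29  103=28  104=41
Turnaround (C−A): 100=10  101=18  102=21  103=19  104=31
Turnaround = completion − arrival: 100=10, 101=18, 102=21, 103=19, 104=31
Total turnaround = 10 + 18 + 21 + 19 + 31 = 99

99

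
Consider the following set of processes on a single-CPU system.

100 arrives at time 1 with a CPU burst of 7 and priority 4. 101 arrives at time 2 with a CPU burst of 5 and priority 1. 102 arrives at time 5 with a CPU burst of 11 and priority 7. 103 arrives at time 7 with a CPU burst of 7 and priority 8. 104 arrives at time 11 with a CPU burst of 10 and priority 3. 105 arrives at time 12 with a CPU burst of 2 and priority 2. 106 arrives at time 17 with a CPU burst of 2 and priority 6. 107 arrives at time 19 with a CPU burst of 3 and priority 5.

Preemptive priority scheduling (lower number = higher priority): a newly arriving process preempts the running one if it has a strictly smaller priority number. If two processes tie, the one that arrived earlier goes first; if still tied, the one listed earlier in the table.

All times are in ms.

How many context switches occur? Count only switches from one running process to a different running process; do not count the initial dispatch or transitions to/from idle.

10

Schedule: | idle 0-1 | 100 1-2 | 101 2-7 | 100 7-11 | 104 11-12 | 105 12-14 | 104 14-23 | 100 23-25 | 107 25-28 | 106 28-30 | 102 30-41 | 103 41-48 |
Completion: 100=25  101=7  102=41  103=48  104=23  105=14  106=30  107=28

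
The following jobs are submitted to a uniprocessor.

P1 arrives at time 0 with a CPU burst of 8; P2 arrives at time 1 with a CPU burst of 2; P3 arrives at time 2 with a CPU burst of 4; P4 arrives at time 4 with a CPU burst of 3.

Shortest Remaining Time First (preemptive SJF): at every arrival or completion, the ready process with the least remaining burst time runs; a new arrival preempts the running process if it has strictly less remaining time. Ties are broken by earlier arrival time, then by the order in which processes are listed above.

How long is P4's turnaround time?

Timeline: | P1 0-1 | P2 1-3 | P3 3-7 | P4 7-10 | P1 10-17 |
Completion: P1=17  P2=3  P3=7  P4=10
Turnaround (C−A): P1=17  P2=2  P3=5  P4=6
Turnaround(P4) = completion − arrival = 10 − 4 = 6

6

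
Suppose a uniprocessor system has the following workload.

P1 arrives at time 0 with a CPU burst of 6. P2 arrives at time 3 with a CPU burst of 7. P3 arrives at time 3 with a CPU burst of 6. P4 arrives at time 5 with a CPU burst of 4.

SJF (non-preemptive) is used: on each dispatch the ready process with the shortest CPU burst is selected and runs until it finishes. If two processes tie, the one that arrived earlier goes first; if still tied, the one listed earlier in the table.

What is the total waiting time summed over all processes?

Schedule: | P1 0-6 | P4 6-10 | P3 10-16 | P2 16-23 |
Completion: P1=6  P2=23  P3=16  P4=10
Waiting = turnaround − burst: P1=0, P2=13, P3=7, P4=1
Total waiting = 0 + 13 + 7 + 1 = 21

21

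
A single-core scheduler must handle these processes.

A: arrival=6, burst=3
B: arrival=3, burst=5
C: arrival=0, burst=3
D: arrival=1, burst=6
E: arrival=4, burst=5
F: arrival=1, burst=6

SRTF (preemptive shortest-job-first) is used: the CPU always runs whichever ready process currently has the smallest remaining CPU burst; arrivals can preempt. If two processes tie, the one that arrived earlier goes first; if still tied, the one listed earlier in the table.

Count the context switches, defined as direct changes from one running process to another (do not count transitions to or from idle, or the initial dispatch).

5

Schedule: | C 0-3 | B 3-8 | A 8-11 | E 11-16 | D 16-22 | F 22-28 |
Completion: A=11  B=8  C=3  D=22  E=16  F=28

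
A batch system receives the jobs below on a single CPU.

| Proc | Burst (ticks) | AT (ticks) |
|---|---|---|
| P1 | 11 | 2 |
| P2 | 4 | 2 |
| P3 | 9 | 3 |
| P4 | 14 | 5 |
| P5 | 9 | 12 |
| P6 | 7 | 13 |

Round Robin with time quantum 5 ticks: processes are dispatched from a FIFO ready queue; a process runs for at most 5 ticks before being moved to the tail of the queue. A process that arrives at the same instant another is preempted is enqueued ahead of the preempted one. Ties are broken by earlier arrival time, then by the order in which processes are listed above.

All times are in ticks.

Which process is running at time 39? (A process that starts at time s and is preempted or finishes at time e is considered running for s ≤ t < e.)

Timeline: | idle 0-2 | P1 2-7 | P2 7-11 | P3 11-16 | P4 16-21 | P1 21-26 | P5 26-31 | P6 31-36 | P3 36-40 | P4 40-45 | P1 45-46 | P5 46-50 | P6 50-52 | P4 52-56 |
Completion: P1=46  P2=11  P3=40  P4=56  P5=50  P6=52

P3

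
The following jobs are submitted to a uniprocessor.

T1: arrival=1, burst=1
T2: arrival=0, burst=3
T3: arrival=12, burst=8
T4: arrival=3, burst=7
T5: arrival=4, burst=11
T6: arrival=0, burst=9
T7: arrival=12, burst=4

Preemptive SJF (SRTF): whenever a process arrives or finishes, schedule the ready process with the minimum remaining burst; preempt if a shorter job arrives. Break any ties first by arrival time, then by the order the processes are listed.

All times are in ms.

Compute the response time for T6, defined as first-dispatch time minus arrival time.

Timeline: | T2 0-1 | T1 1-2 | T2 2-4 | T4 4-11 | T6 11-12 | T7 12-16 | T6 16-24 | T3 24-32 | T5 32-43 |
Completion: T1=2  T2=4  T3=32  T4=11  T5=43  T6=24  T7=16
Response(T6) = first start − arrival = 11 − 0 = 11

11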